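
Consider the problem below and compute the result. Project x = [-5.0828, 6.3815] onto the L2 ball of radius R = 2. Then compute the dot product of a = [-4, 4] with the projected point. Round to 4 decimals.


Step 1: Compute ||x|| (intermediates to 6 decimals).
||x|| = sqrt((-5.0828)^2 + 6.3815^2) = 8.158333
Step 2: Project.
Since ||x|| > R, scale = R/||x|| = 2/8.158333 = 0.245148, proj(x) = scale * x
proj(x) = [-1.246038, 1.564412]
Step 3: Dot product.
a^T * proj(x) = -4*(-1.246038) + 4*1.564412 = 11.2418


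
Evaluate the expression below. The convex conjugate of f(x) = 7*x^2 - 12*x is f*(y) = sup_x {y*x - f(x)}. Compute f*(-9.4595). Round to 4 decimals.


f*(y) = sup_x {y*x - a*x^2 - b*x} = sup_x {(y-b)*x - a*x^2}
FOC: (y - b) - 2a*x = 0 => x* = (y - b)/(2a)
x* = (-9.4595 + 12)/(2*7) = 0.1815
f*(-9.4595) = (y-b)^2/(4a) = (-9.4595 + 12)^2/(4*7)
= 6.4541/28 = 0.2305


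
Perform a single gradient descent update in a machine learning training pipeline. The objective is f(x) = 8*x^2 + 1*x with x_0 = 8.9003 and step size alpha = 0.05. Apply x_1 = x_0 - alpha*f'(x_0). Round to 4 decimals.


We compute the gradient at x_0 and apply the update.
f'(x) = 16*x + 1
f'(8.9003) = 16*8.9003 + 1 = 143.4048
x_1 = 8.9003 - 0.05*143.4048 = 1.7301


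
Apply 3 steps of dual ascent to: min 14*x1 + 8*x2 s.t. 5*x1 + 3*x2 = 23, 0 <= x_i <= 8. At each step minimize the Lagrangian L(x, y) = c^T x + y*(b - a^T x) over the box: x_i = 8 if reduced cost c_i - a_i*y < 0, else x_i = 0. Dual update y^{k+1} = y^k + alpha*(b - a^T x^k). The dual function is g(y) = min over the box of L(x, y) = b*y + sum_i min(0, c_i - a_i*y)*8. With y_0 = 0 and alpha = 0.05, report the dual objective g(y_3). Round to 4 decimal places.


Dual ascent for LP: min 14*x1 + 8*x2, 5*x1 + 3*x2 = 23, 0 <= x_i <= 8
Step 1: y^k = 0.0, reduced costs: (14.0, 8.0)
  x^k = (0.0, 0.0), subgradient = b - a^T x = 23.0
  y^{k+1} = 0.0 + 0.05*23.0 = 1.15
Step 2: y^k = 1.15, reduced costs: (8.25, 4.55)
  x^k = (0.0, 0.0), subgradient = b - a^T x = 23.0
  y^{k+1} = 1.15 + 0.05*23.0 = 2.3
Step 3: y^k = 2.3, reduced costs: (2.5, 1.1)
  x^k = (0.0, 0.0), subgradient = b - a^T x = 23.0
  y^{k+1} = 2.3 + 0.05*23.0 = 3.45
Dual objective at y_3 = 3.45: reduced costs (-3.25, -2.35), box minimizer x = (8.0, 8.0)
g(y_3) = b*y + (c1 - a1*y)*x1 + (c2 - a2*y)*x2 = 23*3.45 + (-3.25)*8.0 + (-2.35)*8.0 = 79.35 - 26.0 - 18.8 = 34.55


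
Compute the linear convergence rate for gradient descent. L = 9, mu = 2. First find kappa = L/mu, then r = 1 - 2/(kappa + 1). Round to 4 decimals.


Step 1: Compute the condition number.
kappa = L/mu = 9/2 = 4.5
Step 2: Compute the convergence rate.
r = 1 - 2/(kappa + 1) = 1 - 2*mu/(L + mu) = (L - mu)/(L + mu) = 7/11 = 0.6364


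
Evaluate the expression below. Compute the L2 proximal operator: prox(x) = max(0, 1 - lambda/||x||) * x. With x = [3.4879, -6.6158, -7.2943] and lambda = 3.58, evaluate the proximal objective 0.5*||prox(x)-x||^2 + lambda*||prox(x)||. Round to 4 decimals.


Step 1: Compute ||x||.
||x|| = 10.4471
Step 2: Compute scaling factor.
scale = max(0, 1 - 3.58/10.4471) = 0.6573
Step 3: prox(x) = [2.2927, -4.3487, -4.7947]
||prox(x)|| = 6.8671
Step 4: Proximal objective.
0.5*||prox-x||^2 = 6.4082
lambda*||prox|| = 24.5842
Total = 30.9923


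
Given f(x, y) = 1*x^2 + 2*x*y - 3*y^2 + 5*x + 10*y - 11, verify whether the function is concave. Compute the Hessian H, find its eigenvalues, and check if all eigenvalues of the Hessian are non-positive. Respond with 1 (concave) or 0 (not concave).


The Hessian of f(x,y) = 1*x^2 + 2*x*y - 3*y^2 + 5*x + 10*y - 11 is:
H = [[2, 2], [2, -6]]
Trace = 2 - 6 = -4
Determinant = 2*-6 - (2)^2 = -16
Discriminant = (-4)^2 - 4*-16 = 80.0
Eigenvalues: lambda_1 = -6.4721, lambda_2 = 2.4721
The function is not concave.

0


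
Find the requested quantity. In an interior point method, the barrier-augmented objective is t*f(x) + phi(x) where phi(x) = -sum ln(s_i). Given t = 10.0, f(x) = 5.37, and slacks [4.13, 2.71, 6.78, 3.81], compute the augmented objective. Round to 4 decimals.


Step 1: Compute log-barrier.
ln values: [1.4183, 0.9969, 1.914, 1.3376]
phi = -(1.4183 + 0.9969 + 1.914 + 1.3376) = -5.6668
Step 2: Compute augmented objective.
t*f(x) = 10.0*5.37 = 53.7
Total = 53.7 - 5.6668 = 48.0332


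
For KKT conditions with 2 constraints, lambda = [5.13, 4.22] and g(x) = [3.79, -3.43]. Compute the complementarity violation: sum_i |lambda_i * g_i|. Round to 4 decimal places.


KKT complementary slackness check:
lambda_1 * g_1 = 5.13 * 3.79 = 19.4427
lambda_2 * g_2 = 4.22 * -3.43 = -14.4746
Total violation = 19.4427 + 14.4746 = 33.9173


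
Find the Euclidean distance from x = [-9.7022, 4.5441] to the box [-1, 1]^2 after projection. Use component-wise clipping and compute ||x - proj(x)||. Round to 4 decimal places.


Project each component onto [-1, 1].
clip(-9.7022) = -1.0, clip(4.5441) = 1.0
Projection = [-1.0, 1.0]
Squared diffs: [75.7283, 12.5606]
Distance = sqrt(88.2889) = 9.3962


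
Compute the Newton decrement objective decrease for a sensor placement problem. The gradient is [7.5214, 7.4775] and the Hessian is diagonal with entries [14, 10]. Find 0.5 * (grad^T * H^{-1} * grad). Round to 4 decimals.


Step 1: H is diagonal, so H^(-1) * g = [0.5372, 0.7478].
Step 2: g^T H^(-1) g = sum_i g_i^2 / H_ii
  = (7.5214)^2/14 + (7.4775)^2/10
  = 4.0408 + 5.5913 = 9.6321
Step 3: Objective decrease = 0.5 * g^T H^(-1) g = 4.8161


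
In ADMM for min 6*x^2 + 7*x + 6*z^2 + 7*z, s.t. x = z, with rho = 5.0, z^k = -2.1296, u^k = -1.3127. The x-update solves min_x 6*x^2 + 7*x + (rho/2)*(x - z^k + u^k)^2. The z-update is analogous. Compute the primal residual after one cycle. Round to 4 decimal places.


ADMM iteration with rho = 5.0, z^k = -2.1296, u^k = -1.3127
Step 1: x-update.
Minimize 6*x^2 + 7*x + (5.0/2)*(x + 2.1296 - 1.3127)^2
FOC: (2*6 + 5.0)*x = -7 + 5.0*(-2.1296 + 1.3127)
x^{k+1} = -0.652
Step 2: z-update.
Minimize 6*z^2 + 7*z + (5.0/2)*(-0.652 - z - 1.3127)^2
FOC: (2*6 + 5.0)*z = -7 + 5.0*(-0.652 - 1.3127)
z^{k+1} = -0.9896
Step 3: u-update.
u^{k+1} = -1.3127 - 0.652 + 0.9896 = -0.9751
Step 4: Primal residual = |-0.652 + 0.9896| = 0.3376


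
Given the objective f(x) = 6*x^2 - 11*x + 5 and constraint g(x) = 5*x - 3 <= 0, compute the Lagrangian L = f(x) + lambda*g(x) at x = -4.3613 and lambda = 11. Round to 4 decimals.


Step 1: Evaluate f(x).
f(-4.3613) = 6*(-4.3613)^2 - 11*(-4.3613) + 5 = 167.0999
Step 2: Evaluate g(x).
g(-4.3613) = 5*-4.3613 - 3 = -24.8065
Step 3: Compute Lagrangian.
L = 167.0999 + 11*-24.8065 = -105.7716


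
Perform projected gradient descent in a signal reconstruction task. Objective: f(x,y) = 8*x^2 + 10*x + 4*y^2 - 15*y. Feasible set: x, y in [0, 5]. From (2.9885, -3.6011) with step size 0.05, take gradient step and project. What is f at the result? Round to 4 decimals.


Step 1: Compute gradient at (2.9885, -3.6011).
grad_x = 2*8*2.9885 + 10 = 57.816
grad_y = 2*4*-3.6011 - 15 = -43.8088
Step 2: Gradient step.
x_raw = 2.9885 - 0.05*57.816 = 0.0977
y_raw = -3.6011 - 0.05*-43.8088 = -1.4107
Step 3: Project onto [0, 5].
x_proj = clip(0.0977) = 0.0977
y_proj = clip(-1.4107) = 0.0
Step 4: Evaluate f.
f(0.0977, 0.0) = 1.0534


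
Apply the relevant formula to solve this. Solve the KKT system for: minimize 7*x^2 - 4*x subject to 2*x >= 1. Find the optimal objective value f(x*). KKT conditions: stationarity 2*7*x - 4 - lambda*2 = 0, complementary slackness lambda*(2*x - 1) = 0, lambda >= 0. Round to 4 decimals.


Step 1: Try lambda = 0 (constraint inactive).
x_unc = 4/(2*7) = 0.2857
Check: 2*0.2857 = 0.5714 < 1 -- violated!
Step 2: Constraint must be active: 2*x = 1
x* = 1/2 = 0.5
lambda = (2*7*0.5 - 4)/2 = 1.5
Step 3: Compute optimal value.
f(x*) = 7*0.5^2 - 4*0.5 = -0.25


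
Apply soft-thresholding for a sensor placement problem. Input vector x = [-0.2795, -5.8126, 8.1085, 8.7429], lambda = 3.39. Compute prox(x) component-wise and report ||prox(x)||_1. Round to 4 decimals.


Soft-thresholding with lambda = 3.39:
prox(-0.2795) = sign(-0.2795)*max(|-0.2795| - 3.39, 0) = 0.0
prox(-5.8126) = sign(-5.8126)*max(|-5.8126| - 3.39, 0) = -2.4226
prox(8.1085) = sign(8.1085)*max(|8.1085| - 3.39, 0) = 4.7185
prox(8.7429) = sign(8.7429)*max(|8.7429| - 3.39, 0) = 5.3529
prox(x) = [0.0, -2.4226, 4.7185, 5.3529]
||prox(x)||_1 = 0.0 + 2.4226 + 4.7185 + 5.3529 = 12.494


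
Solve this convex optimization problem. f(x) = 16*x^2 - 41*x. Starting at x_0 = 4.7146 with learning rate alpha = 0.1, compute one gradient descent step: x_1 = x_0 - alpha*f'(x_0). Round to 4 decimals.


We compute the gradient at x_0 and apply the update.
f'(x) = 32*x - 41
f'(4.7146) = 32*4.7146 - 41 = 109.8672
x_1 = 4.7146 - 0.1*109.8672 = -6.2721


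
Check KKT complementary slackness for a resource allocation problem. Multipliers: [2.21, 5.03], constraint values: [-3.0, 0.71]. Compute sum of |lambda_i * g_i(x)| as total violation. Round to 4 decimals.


KKT complementary slackness check:
lambda_1 * g_1 = 2.21 * -3.0 = -6.63
lambda_2 * g_2 = 5.03 * 0.71 = 3.5713
Total violation = 6.63 + 3.5713 = 10.2013


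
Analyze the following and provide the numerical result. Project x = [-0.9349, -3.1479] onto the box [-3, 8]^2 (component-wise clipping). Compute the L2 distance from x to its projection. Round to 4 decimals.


Project each component onto [-3, 8].
clip(-0.9349) = -0.9349, clip(-3.1479) = -3.0
Projection = [-0.9349, -3.0]
Squared diffs: [0.0, 0.0219]
Distance = sqrt(0.0219) = 0.1479


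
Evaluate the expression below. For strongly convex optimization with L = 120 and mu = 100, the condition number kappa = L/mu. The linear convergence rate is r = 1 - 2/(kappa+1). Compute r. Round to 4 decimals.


Step 1: Compute the condition number.
kappa = L/mu = 120/100 = 1.2
Step 2: Compute the convergence rate.
r = 1 - 2/(kappa + 1) = 1 - 2*mu/(L + mu) = (L - mu)/(L + mu) = 20/220 = 0.0909


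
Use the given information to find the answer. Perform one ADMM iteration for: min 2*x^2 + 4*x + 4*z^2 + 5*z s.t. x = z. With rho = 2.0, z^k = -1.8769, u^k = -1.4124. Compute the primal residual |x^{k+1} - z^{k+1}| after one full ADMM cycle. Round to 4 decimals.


ADMM iteration with rho = 2.0, z^k = -1.8769, u^k = -1.4124
Step 1: x-update.
Minimize 2*x^2 + 4*x + (2.0/2)*(x + 1.8769 - 1.4124)^2
FOC: (2*2 + 2.0)*x = -4 + 2.0*(-1.8769 + 1.4124)
x^{k+1} = -0.8215
Step 2: z-update.
Minimize 4*z^2 + 5*z + (2.0/2)*(-0.8215 - z - 1.4124)^2
FOC: (2*4 + 2.0)*z = -5 + 2.0*(-0.8215 - 1.4124)
z^{k+1} = -0.9468
Step 3: u-update.
u^{k+1} = -1.4124 - 0.8215 + 0.9468 = -1.2871
Step 4: Primal residual = |-0.8215 + 0.9468| = 0.1253


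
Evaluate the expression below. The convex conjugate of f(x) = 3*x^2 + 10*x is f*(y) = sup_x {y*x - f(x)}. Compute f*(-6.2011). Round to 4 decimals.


f*(y) = sup_x {y*x - a*x^2 - b*x} = sup_x {(y-b)*x - a*x^2}
FOC: (y - b) - 2a*x = 0 => x* = (y - b)/(2a)
x* = (-6.2011 - 10)/(2*3) = -2.7002
f*(-6.2011) = (y-b)^2/(4a) = (-6.2011 - 10)^2/(4*3)
= 262.4756/12 = 21.873


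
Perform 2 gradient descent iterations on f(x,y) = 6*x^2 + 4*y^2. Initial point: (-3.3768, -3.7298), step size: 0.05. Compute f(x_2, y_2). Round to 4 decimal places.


Gradient descent on f(x,y) = 6*x^2 + 4*y^2.
Starting point: (-3.3768, -3.7298), alpha = 0.05
Step 1: grad_x = 2*6*-3.3768 = -40.5216, grad_y = 2*4*-3.7298 = -29.8384
  x_1 = -3.3768 - 0.05*-40.5216 = -1.3507
  y_1 = -3.7298 - 0.05*-29.8384 = -2.2379
Step 2: grad_x = 2*6*-1.3507 = -16.2086, grad_y = 2*4*-2.2379 = -17.903
  x_2 = -1.3507 - 0.05*-16.2086 = -0.5403
  y_2 = -2.2379 - 0.05*-17.903 = -1.3427
f(-0.5403, -1.3427) = 6*(-0.5403)^2 + 4*(-1.3427)^2 = 8.9631


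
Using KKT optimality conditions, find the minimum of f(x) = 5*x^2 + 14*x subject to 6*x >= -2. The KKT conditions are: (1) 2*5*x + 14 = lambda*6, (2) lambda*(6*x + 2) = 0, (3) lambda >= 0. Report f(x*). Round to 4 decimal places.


Step 1: Try lambda = 0 (constraint inactive).
x_unc = -14/(2*5) = -1.4
Check: 6*-1.4 = -8.4 < -2 -- violated!
Step 2: Constraint must be active: 6*x = -2
x* = -2/6 = -1/3 = -0.3333 (rounded; the exact value -1/3 is used below)
lambda = (2*5*(-1/3) + 14)/6 = 1.7778
Step 3: Compute optimal value.
f(x*) = 5*(-1/3)^2 + 14*(-1/3) = -4.1111


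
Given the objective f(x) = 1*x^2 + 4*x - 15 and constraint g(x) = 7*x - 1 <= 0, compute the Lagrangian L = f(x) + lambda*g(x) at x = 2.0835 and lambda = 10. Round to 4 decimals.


Step 1: Evaluate f(x).
f(2.0835) = 1*2.0835^2 + 4*2.0835 - 15 = -2.325
Step 2: Evaluate g(x).
g(2.0835) = 7*2.0835 - 1 = 13.5845
Step 3: Compute Lagrangian.
L = -2.325 + 10*13.5845 = 133.52


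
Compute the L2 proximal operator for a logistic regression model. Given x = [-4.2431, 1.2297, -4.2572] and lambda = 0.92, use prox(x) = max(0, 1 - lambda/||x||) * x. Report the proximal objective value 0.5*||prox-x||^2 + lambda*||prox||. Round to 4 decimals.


Step 1: Compute ||x||.
||x|| = 6.1351
Step 2: Compute scaling factor.
scale = max(0, 1 - 0.92/6.1351) = 0.85
Step 3: prox(x) = [-3.6068, 1.0453, -3.6188]
||prox(x)|| = 5.2151
Step 4: Proximal objective.
0.5*||prox-x||^2 = 0.4232
lambda*||prox|| = 4.7979
Total = 5.2211


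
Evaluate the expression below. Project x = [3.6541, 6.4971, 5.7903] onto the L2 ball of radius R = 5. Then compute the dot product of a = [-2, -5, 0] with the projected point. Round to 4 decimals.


Step 1: Compute ||x|| (intermediates to 6 decimals).
||x|| = sqrt(3.6541^2 + 6.4971^2 + 5.7903^2) = 9.438873
Step 2: Project.
Since ||x|| > R, scale = R/||x|| = 5/9.438873 = 0.529724, proj(x) = scale * x
proj(x) = [1.935664, 3.44167, 3.067261]
Step 3: Dot product.
a^T * proj(x) = -2*1.935664 - 5*3.44167 + 0*3.067261 = -21.0797


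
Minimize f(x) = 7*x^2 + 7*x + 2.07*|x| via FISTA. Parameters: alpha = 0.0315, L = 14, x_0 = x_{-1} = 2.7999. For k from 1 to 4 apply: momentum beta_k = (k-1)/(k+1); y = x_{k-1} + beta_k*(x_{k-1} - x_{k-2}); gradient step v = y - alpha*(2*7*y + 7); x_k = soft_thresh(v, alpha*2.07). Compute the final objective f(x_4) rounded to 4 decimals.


FISTA on f(x) = 7*x^2 + 7*x + 2.07*|x|
L = 14, alpha = 0.0315
Iteration 1: beta = 0.0, y = 2.7999 + 0.0*(2.7999 - 2.7999) = 2.7999
  grad(y) = 46.1986, v = y - alpha*grad = 1.3446
  prox(v) = soft_thresh(1.3446, 0.0652) = 1.2794
Iteration 2: beta = 0.3333, y = 1.2794 + 0.3333*(1.2794 - 2.7999) = 0.7726
  grad(y) = 17.8167, v = y - alpha*grad = 0.2114
  prox(v) = soft_thresh(0.2114, 0.0652) = 0.1462
Iteration 3: beta = 0.5, y = 0.1462 + 0.5*(0.1462 - 1.2794) = -0.4204
  grad(y) = 1.1139, v = y - alpha*grad = -0.4555
  prox(v) = soft_thresh(-0.4555, 0.0652) = -0.3903
Iteration 4: beta = 0.6, y = -0.3903 + 0.6*(-0.3903 - 0.1462) = -0.7122
  grad(y) = -2.9711, v = y - alpha*grad = -0.6186
  prox(v) = soft_thresh(-0.6186, 0.0652) = -0.5534
f(x_4) = 7*(-0.5534)^2 + 7*(-0.5534) + 2.07*|-0.5534| = -0.5844


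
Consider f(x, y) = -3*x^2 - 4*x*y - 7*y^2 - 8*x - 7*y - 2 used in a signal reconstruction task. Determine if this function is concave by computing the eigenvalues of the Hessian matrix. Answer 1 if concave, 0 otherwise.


The Hessian of f(x,y) = -3*x^2 - 4*x*y - 7*y^2 - 8*x - 7*y - 2 is:
H = [[-6, -4], [-4, -14]]
Trace = -6 - 14 = -20
Determinant = -6*-14 - (-4)^2 = 68
Discriminant = (-20)^2 - 4*68 = 128.0
Eigenvalues: lambda_1 = -15.6569, lambda_2 = -4.3431
The function is concave.

1


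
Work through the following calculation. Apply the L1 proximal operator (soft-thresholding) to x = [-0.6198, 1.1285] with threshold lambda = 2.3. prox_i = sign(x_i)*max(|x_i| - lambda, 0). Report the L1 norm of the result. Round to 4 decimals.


Soft-thresholding with lambda = 2.3:
prox(-0.6198) = sign(-0.6198)*max(|-0.6198| - 2.3, 0) = 0.0
prox(1.1285) = sign(1.1285)*max(|1.1285| - 2.3, 0) = 0.0
prox(x) = [0.0, 0.0]
||prox(x)||_1 = 0.0 + 0.0 = 0.0


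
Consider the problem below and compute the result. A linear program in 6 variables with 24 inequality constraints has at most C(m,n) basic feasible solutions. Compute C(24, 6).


Each vertex corresponds to some choice of n active constraints out of m, so the number of vertices is at most C(m, n) = m! / (n!(m-n)!).
m = 24, n = 6
Numerator: 24 * 23 * 22 * 21 * 20 * 19
Denominator: 6! = 720
C(24, 6) = 134596


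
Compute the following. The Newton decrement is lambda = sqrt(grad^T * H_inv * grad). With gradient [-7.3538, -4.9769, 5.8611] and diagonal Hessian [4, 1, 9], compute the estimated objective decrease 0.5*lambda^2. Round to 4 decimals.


Step 1: H is diagonal, so H^(-1) * g = [-1.8385, -4.9769, 0.6512].
Step 2: g^T H^(-1) g = sum_i g_i^2 / H_ii
  = (-7.3538)^2/4 + (-4.9769)^2/1 + (5.8611)^2/9
  = 13.5196 + 24.7695 + 3.8169 = 42.1061
Step 3: Objective decrease = 0.5 * g^T H^(-1) g = 21.053


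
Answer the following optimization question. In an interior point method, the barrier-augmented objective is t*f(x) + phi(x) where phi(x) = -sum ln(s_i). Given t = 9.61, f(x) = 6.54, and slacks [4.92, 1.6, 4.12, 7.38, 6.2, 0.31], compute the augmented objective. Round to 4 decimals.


Step 1: Compute log-barrier.
ln values: [1.5933, 0.47, 1.4159, 1.9988, 1.8245, -1.1712]
phi = -(1.5933 + 0.47 + 1.4159 + 1.9988 + 1.8245 - 1.1712) = -6.1313
Step 2: Compute augmented objective.
t*f(x) = 9.61*6.54 = 62.8494
Total = 62.8494 - 6.1313 = 56.7181


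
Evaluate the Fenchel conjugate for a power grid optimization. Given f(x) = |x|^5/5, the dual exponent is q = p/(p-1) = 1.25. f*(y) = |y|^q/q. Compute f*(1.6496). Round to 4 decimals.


The conjugate exponent q satisfies 1/p + 1/q = 1.
p = 5, so q = 5/(5 - 1) = 1.25
|y|^q = 1.6496^1.25 = 1.8695
f*(1.6496) = 1.8695 / 1.25 = 1.4956


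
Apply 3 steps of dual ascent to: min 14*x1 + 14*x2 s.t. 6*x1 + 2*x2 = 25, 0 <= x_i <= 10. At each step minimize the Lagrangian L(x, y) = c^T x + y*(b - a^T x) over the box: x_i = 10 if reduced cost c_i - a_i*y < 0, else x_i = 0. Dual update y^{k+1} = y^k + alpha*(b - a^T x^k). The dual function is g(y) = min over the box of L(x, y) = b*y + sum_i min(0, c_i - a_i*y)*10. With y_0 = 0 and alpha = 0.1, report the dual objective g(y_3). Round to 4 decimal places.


Dual ascent for LP: min 14*x1 + 14*x2, 6*x1 + 2*x2 = 25, 0 <= x_i <= 10
Step 1: y^k = 0.0, reduced costs: (14.0, 14.0)
  x^k = (0.0, 0.0), subgradient = b - a^T x = 25.0
  y^{k+1} = 0.0 + 0.1*25.0 = 2.5
Step 2: y^k = 2.5, reduced costs: (-1.0, 9.0)
  x^k = (10.0, 0.0), subgradient = b - a^T x = -35.0
  y^{k+1} = 2.5 + 0.1*-35.0 = -1.0
Step 3: y^k = -1.0, reduced costs: (20.0, 16.0)
  x^k = (0.0, 0.0), subgradient = b - a^T x = 25.0
  y^{k+1} = -1.0 + 0.1*25.0 = 1.5
Dual objective at y_3 = 1.5: reduced costs (5.0, 11.0), box minimizer x = (0.0, 0.0)
g(y_3) = b*y + (c1 - a1*y)*x1 + (c2 - a2*y)*x2 = 25*1.5 + 5.0*0.0 + 11.0*0.0 = 37.5 + 0.0 + 0.0 = 37.5


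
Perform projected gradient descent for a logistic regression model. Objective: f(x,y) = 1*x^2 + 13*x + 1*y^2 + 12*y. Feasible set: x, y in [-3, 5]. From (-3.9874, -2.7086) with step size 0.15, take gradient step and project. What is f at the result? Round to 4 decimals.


Step 1: Compute gradient at (-3.9874, -2.7086).
grad_x = 2*1*-3.9874 + 13 = 5.0252
grad_y = 2*1*-2.7086 + 12 = 6.5828
Step 2: Gradient step.
x_raw = -3.9874 - 0.15*5.0252 = -4.7412
y_raw = -2.7086 - 0.15*6.5828 = -3.696
Step 3: Project onto [-3, 5].
x_proj = clip(-4.7412) = -3.0
y_proj = clip(-3.696) = -3.0
Step 4: Evaluate f.
f(-3.0, -3.0) = -57.0


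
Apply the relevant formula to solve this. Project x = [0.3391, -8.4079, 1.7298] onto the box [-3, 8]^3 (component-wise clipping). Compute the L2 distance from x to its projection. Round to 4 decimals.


Project each component onto [-3, 8].
clip(0.3391) = 0.3391, clip(-8.4079) = -3.0, clip(1.7298) = 1.7298
Projection = [0.3391, -3.0, 1.7298]
Squared diffs: [0.0, 29.2454, 0.0]
Distance = sqrt(29.2454) = 5.4079


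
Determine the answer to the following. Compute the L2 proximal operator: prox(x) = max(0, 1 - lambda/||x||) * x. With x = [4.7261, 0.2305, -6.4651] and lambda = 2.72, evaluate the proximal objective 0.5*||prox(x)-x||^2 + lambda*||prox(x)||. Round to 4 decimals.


Step 1: Compute ||x||.
||x|| = 8.0117
Step 2: Compute scaling factor.
scale = max(0, 1 - 2.72/8.0117) = 0.6605
Step 3: prox(x) = [3.1216, 0.1522, -4.2702]
||prox(x)|| = 5.2917
Step 4: Proximal objective.
0.5*||prox-x||^2 = 3.6992
lambda*||prox|| = 14.3934
Total = 18.0925


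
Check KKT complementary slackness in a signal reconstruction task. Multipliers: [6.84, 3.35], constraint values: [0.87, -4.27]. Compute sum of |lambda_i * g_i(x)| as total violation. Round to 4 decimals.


KKT complementary slackness check:
lambda_1 * g_1 = 6.84 * 0.87 = 5.9508
lambda_2 * g_2 = 3.35 * -4.27 = -14.3045
Total violation = 5.9508 + 14.3045 = 20.2553


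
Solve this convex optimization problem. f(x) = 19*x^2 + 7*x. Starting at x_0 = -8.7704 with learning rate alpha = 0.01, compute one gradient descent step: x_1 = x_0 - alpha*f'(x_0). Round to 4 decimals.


We compute the gradient at x_0 and apply the update.
f'(x) = 38*x + 7
f'(-8.7704) = 38*-8.7704 + 7 = -326.2752
x_1 = -8.7704 - 0.01*-326.2752 = -5.5076


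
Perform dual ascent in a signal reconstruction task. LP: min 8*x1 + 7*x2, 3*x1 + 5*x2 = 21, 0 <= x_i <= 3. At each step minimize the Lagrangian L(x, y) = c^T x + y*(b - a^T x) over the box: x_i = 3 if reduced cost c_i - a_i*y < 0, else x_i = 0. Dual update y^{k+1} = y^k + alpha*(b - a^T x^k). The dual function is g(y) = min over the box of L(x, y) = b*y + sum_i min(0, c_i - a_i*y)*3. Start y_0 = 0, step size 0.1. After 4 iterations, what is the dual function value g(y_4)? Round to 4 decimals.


Dual ascent for LP: min 8*x1 + 7*x2, 3*x1 + 5*x2 = 21, 0 <= x_i <= 3
Step 1: y^k = 0.0, reduced costs: (8.0, 7.0)
  x^k = (0.0, 0.0), subgradient = b - a^T x = 21.0
  y^{k+1} = 0.0 + 0.1*21.0 = 2.1
Step 2: y^k = 2.1, reduced costs: (1.7, -3.5)
  x^k = (0.0, 3.0), subgradient = b - a^T x = 6.0
  y^{k+1} = 2.1 + 0.1*6.0 = 2.7
Step 3: y^k = 2.7, reduced costs: (-0.1, -6.5)
  x^k = (3.0, 3.0), subgradient = b - a^T x = -3.0
  y^{k+1} = 2.7 + 0.1*-3.0 = 2.4
Step 4: y^k = 2.4, reduced costs: (0.8, -5.0)
  x^k = (0.0, 3.0), subgradient = b - a^T x = 6.0
  y^{k+1} = 2.4 + 0.1*6.0 = 3.0
Dual objective at y_4 = 3.0: reduced costs (-1.0, -8.0), box minimizer x = (3.0, 3.0)
g(y_4) = b*y + (c1 - a1*y)*x1 + (c2 - a2*y)*x2 = 21*3.0 + (-1.0)*3.0 + (-8.0)*3.0 = 63.0 - 3.0 - 24.0 = 36.0


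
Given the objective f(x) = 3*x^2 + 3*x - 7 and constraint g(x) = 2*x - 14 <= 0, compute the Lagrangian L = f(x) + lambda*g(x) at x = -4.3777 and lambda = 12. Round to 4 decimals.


Step 1: Evaluate f(x).
f(-4.3777) = 3*(-4.3777)^2 + 3*(-4.3777) - 7 = 37.3597
Step 2: Evaluate g(x).
g(-4.3777) = 2*-4.3777 - 14 = -22.7554
Step 3: Compute Lagrangian.
L = 37.3597 + 12*-22.7554 = -235.7051


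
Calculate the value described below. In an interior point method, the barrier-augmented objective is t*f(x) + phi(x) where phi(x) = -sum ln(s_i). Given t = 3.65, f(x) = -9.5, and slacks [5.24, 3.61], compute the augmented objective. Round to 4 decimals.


Step 1: Compute log-barrier.
ln values: [1.6563, 1.2837]
phi = -(1.6563 + 1.2837) = -2.94
Step 2: Compute augmented objective.
t*f(x) = 3.65*-9.5 = -34.675
Total = -34.675 - 2.94 = -37.615


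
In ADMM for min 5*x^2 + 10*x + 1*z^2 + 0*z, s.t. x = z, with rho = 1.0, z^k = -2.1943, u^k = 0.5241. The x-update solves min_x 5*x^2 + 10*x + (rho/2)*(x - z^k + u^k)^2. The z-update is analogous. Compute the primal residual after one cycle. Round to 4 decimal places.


ADMM iteration with rho = 1.0, z^k = -2.1943, u^k = 0.5241
Step 1: x-update.
Minimize 5*x^2 + 10*x + (1.0/2)*(x + 2.1943 + 0.5241)^2
FOC: (2*5 + 1.0)*x = -10 + 1.0*(-2.1943 - 0.5241)
x^{k+1} = -1.1562
Step 2: z-update.
Minimize 1*z^2 + 0*z + (1.0/2)*(-1.1562 - z + 0.5241)^2
FOC: (2*1 + 1.0)*z = 0 + 1.0*(-1.1562 + 0.5241)
z^{k+1} = -0.2107
Step 3: u-update.
u^{k+1} = 0.5241 - 1.1562 + 0.2107 = -0.4214
Step 4: Primal residual = |-1.1562 + 0.2107| = 0.9455


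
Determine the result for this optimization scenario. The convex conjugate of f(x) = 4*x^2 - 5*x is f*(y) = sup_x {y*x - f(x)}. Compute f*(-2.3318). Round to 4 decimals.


f*(y) = sup_x {y*x - a*x^2 - b*x} = sup_x {(y-b)*x - a*x^2}
FOC: (y - b) - 2a*x = 0 => x* = (y - b)/(2a)
x* = (-2.3318 + 5)/(2*4) = 0.3335
f*(-2.3318) = (y-b)^2/(4a) = (-2.3318 + 5)^2/(4*4)
= 7.1193/16 = 0.445


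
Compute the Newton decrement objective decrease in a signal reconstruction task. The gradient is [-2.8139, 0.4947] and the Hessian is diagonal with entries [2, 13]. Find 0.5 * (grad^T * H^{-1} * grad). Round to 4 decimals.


Step 1: H is diagonal, so H^(-1) * g = [-1.407, 0.0381].
Step 2: g^T H^(-1) g = sum_i g_i^2 / H_ii
  = (-2.8139)^2/2 + (0.4947)^2/13
  = 3.959 + 0.0188 = 3.9778
Step 3: Objective decrease = 0.5 * g^T H^(-1) g = 1.9889


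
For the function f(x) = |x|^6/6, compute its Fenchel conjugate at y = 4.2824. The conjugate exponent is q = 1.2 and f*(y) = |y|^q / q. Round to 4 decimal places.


The conjugate exponent q satisfies 1/p + 1/q = 1.
p = 6, so q = 6/(6 - 1) = 1.2
|y|^q = 4.2824^1.2 = 5.7283
f*(4.2824) = 5.7283 / 1.2 = 4.7736


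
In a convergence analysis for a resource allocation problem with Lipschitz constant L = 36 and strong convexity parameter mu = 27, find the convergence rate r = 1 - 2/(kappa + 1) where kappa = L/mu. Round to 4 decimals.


Step 1: Compute the condition number.
kappa = L/mu = 36/27 = 1.3333
Step 2: Compute the convergence rate.
r = 1 - 2/(kappa + 1) = 1 - 2*mu/(L + mu) = (L - mu)/(L + mu) = 9/63 = 0.1429


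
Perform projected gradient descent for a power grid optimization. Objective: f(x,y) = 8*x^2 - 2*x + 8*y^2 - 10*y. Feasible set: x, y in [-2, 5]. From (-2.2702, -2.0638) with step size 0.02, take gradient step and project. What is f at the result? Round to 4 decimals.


Step 1: Compute gradient at (-2.2702, -2.0638).
grad_x = 2*8*-2.2702 - 2 = -38.3232
grad_y = 2*8*-2.0638 - 10 = -43.0208
Step 2: Gradient step.
x_raw = -2.2702 - 0.02*-38.3232 = -1.5037
y_raw = -2.0638 - 0.02*-43.0208 = -1.2034
Step 3: Project onto [-2, 5].
x_proj = clip(-1.5037) = -1.5037
y_proj = clip(-1.2034) = -1.2034
Step 4: Evaluate f.
f(-1.5037, -1.2034) = 44.7162


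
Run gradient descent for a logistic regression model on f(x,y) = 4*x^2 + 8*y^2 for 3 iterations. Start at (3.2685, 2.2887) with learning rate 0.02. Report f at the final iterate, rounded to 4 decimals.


Gradient descent on f(x,y) = 4*x^2 + 8*y^2.
Starting point: (3.2685, 2.2887), alpha = 0.02
Step 1: grad_x = 2*4*3.2685 = 26.148, grad_y = 2*8*2.2887 = 36.6192
  x_1 = 3.2685 - 0.02*26.148 = 2.7455
  y_1 = 2.2887 - 0.02*36.6192 = 1.5563
Step 2: grad_x = 2*4*2.7455 = 21.9643, grad_y = 2*8*1.5563 = 24.9011
  x_2 = 2.7455 - 0.02*21.9643 = 2.3063
  y_2 = 1.5563 - 0.02*24.9011 = 1.0583
Step 3: grad_x = 2*4*2.3063 = 18.45, grad_y = 2*8*1.0583 = 16.9327
  x_3 = 2.3063 - 0.02*18.45 = 1.9373
  y_3 = 1.0583 - 0.02*16.9327 = 0.7196
f(1.9373, 0.7196) = 4*1.9373^2 + 8*0.7196^2 = 19.1549


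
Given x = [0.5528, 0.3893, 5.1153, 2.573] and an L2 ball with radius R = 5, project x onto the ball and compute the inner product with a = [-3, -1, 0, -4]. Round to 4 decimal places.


Step 1: Compute ||x|| (intermediates to 6 decimals).
||x|| = sqrt(0.5528^2 + 0.3893^2 + 5.1153^2 + 2.573^2) = 5.765741
Step 2: Project.
Since ||x|| > R, scale = R/||x|| = 5/5.765741 = 0.867191, proj(x) = scale * x
proj(x) = [0.479383, 0.337597, 4.435942, 2.231282]
Step 3: Dot product.
a^T * proj(x) = -3*0.479383 - 1*0.337597 + 0*4.435942 - 4*2.231282 = -10.7009


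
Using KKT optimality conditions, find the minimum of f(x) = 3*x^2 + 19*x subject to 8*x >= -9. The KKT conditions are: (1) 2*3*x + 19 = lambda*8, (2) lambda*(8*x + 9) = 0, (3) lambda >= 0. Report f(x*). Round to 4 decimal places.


Step 1: Try lambda = 0 (constraint inactive).
x_unc = -19/(2*3) = -3.1667
Check: 8*-3.1667 = -25.3336 < -9 -- violated!
Step 2: Constraint must be active: 8*x = -9
x* = -9/8 = -1.125
lambda = (2*3*(-1.125) + 19)/8 = 1.5313
Step 3: Compute optimal value.
f(x*) = 3*(-1.125)^2 + 19*(-1.125) = -17.5781


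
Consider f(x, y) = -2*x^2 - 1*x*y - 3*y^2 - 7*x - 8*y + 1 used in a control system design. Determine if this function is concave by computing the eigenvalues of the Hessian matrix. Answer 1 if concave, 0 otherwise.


The Hessian of f(x,y) = -2*x^2 - 1*x*y - 3*y^2 - 7*x - 8*y + 1 is:
H = [[-4, -1], [-1, -6]]
Trace = -4 - 6 = -10
Determinant = -4*-6 - (-1)^2 = 23
Discriminant = (-10)^2 - 4*23 = 8.0
Eigenvalues: lambda_1 = -6.4142, lambda_2 = -3.5858
The function is concave.

1


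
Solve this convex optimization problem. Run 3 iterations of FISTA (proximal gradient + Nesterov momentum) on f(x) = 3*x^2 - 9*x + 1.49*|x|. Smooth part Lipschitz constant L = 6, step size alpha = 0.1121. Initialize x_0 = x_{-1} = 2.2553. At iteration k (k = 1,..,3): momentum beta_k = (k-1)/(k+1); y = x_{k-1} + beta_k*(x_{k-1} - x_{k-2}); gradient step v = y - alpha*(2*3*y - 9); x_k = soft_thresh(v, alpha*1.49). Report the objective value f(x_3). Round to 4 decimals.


FISTA on f(x) = 3*x^2 - 9*x + 1.49*|x|
L = 6, alpha = 0.1121
Iteration 1: beta = 0.0, y = 2.2553 + 0.0*(2.2553 - 2.2553) = 2.2553
  grad(y) = 4.5318, v = y - alpha*grad = 1.7473
  prox(v) = soft_thresh(1.7473, 0.167) = 1.5803
Iteration 2: beta = 0.3333, y = 1.5803 + 0.3333*(1.5803 - 2.2553) = 1.3552
  grad(y) = -0.8686, v = y - alpha*grad = 1.4526
  prox(v) = soft_thresh(1.4526, 0.167) = 1.2856
Iteration 3: beta = 0.5, y = 1.2856 + 0.5*(1.2856 - 1.5803) = 1.1382
  grad(y) = -2.1706, v = y - alpha*grad = 1.3816
  prox(v) = soft_thresh(1.3816, 0.167) = 1.2145
f(x_3) = 3*1.2145^2 - 9*1.2145 + 1.49*|1.2145| = -4.6959


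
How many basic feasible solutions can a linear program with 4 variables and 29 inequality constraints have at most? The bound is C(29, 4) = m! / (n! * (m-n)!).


Each vertex corresponds to some choice of n active constraints out of m, so the number of vertices is at most C(m, n) = m! / (n!(m-n)!).
m = 29, n = 4
Numerator: 29 * 28 * 27 * 26
Denominator: 4! = 24
C(29, 4) = 23751


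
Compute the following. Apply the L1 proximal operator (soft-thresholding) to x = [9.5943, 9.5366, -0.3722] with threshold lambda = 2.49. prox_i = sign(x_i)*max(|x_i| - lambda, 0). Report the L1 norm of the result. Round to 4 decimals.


Soft-thresholding with lambda = 2.49:
prox(9.5943) = sign(9.5943)*max(|9.5943| - 2.49, 0) = 7.1043
prox(9.5366) = sign(9.5366)*max(|9.5366| - 2.49, 0) = 7.0466
prox(-0.3722) = sign(-0.3722)*max(|-0.3722| - 2.49, 0) = 0.0
prox(x) = [7.1043, 7.0466, 0.0]
||prox(x)||_1 = 7.1043 + 7.0466 + 0.0 = 14.1509


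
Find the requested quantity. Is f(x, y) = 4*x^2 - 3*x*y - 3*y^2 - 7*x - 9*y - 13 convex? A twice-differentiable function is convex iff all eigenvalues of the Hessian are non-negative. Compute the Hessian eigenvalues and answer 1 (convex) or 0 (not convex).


The Hessian of f(x,y) = 4*x^2 - 3*x*y - 3*y^2 - 7*x - 9*y - 13 is:
H = [[8, -3], [-3, -6]]
Trace = 8 - 6 = 2
Determinant = 8*-6 - (-3)^2 = -57
Discriminant = (2)^2 - 4*-57 = 232.0
Eigenvalues: lambda_1 = -6.6158, lambda_2 = 8.6158
The function is not convex.

0


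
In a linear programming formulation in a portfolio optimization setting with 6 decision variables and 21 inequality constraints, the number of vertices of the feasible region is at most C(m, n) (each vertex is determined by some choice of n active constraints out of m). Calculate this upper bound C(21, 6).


Each vertex corresponds to some choice of n active constraints out of m, so the number of vertices is at most C(m, n) = m! / (n!(m-n)!).
m = 21, n = 6
Numerator: 21 * 20 * 19 * 18 * 17 * 16
Denominator: 6! = 720
C(21, 6) = 54264


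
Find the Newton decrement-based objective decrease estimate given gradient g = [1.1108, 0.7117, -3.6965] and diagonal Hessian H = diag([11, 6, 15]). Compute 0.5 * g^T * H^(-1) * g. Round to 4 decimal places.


Step 1: H is diagonal, so H^(-1) * g = [0.101, 0.1186, -0.2464].
Step 2: g^T H^(-1) g = sum_i g_i^2 / H_ii
  = (1.1108)^2/11 + (0.7117)^2/6 + (-3.6965)^2/15
  = 0.1122 + 0.0844 + 0.9109 = 1.1075
Step 3: Objective decrease = 0.5 * g^T H^(-1) g = 0.5538


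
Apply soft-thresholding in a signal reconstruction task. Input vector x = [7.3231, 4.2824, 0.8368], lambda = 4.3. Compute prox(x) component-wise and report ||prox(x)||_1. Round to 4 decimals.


Soft-thresholding with lambda = 4.3:
prox(7.3231) = sign(7.3231)*max(|7.3231| - 4.3, 0) = 3.0231
prox(4.2824) = sign(4.2824)*max(|4.2824| - 4.3, 0) = 0.0
prox(0.8368) = sign(0.8368)*max(|0.8368| - 4.3, 0) = 0.0
prox(x) = [3.0231, 0.0, 0.0]
||prox(x)||_1 = 3.0231 + 0.0 + 0.0 = 3.0231


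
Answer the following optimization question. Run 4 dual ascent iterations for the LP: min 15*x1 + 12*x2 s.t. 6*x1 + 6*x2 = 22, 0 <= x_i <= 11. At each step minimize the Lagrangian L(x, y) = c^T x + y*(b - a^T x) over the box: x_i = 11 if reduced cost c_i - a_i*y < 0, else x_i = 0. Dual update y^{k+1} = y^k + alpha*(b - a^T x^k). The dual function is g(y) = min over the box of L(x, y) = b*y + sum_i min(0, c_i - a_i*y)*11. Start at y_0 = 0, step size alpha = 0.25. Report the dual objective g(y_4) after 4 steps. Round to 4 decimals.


Dual ascent for LP: min 15*x1 + 12*x2, 6*x1 + 6*x2 = 22, 0 <= x_i <= 11
Step 1: y^k = 0.0, reduced costs: (15.0, 12.0)
  x^k = (0.0, 0.0), subgradient = b - a^T x = 22.0
  y^{k+1} = 0.0 + 0.25*22.0 = 5.5
Step 2: y^k = 5.5, reduced costs: (-18.0, -21.0)
  x^k = (11.0, 11.0), subgradient = b - a^T x = -110.0
  y^{k+1} = 5.5 + 0.25*-110.0 = -22.0
Step 3: y^k = -22.0, reduced costs: (147.0, 144.0)
  x^k = (0.0, 0.0), subgradient = b - a^T x = 22.0
  y^{k+1} = -22.0 + 0.25*22.0 = -16.5
Step 4: y^k = -16.5, reduced costs: (114.0, 111.0)
  x^k = (0.0, 0.0), subgradient = b - a^T x = 22.0
  y^{k+1} = -16.5 + 0.25*22.0 = -11.0
Dual objective at y_4 = -11.0: reduced costs (81.0, 78.0), box minimizer x = (0.0, 0.0)
g(y_4) = b*y + (c1 - a1*y)*x1 + (c2 - a2*y)*x2 = 22*(-11.0) + 81.0*0.0 + 78.0*0.0 = -242.0 + 0.0 + 0.0 = -242.0


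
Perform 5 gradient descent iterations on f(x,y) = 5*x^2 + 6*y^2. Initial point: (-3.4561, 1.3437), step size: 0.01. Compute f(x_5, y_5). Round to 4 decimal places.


Gradient descent on f(x,y) = 5*x^2 + 6*y^2.
Starting point: (-3.4561, 1.3437), alpha = 0.01
Step 1: grad_x = 2*5*-3.4561 = -34.561, grad_y = 2*6*1.3437 = 16.1244
  x_1 = -3.4561 - 0.01*-34.561 = -3.1105
  y_1 = 1.3437 - 0.01*16.1244 = 1.1825
Step 2: grad_x = 2*5*-3.1105 = -31.1049, grad_y = 2*6*1.1825 = 14.1895
  x_2 = -3.1105 - 0.01*-31.1049 = -2.7994
  y_2 = 1.1825 - 0.01*14.1895 = 1.0406
Step 3: grad_x = 2*5*-2.7994 = -27.9944, grad_y = 2*6*1.0406 = 12.4867
  x_3 = -2.7994 - 0.01*-27.9944 = -2.5195
  y_3 = 1.0406 - 0.01*12.4867 = 0.9157
Step 4: grad_x = 2*5*-2.5195 = -25.195, grad_y = 2*6*0.9157 = 10.9883
  x_4 = -2.5195 - 0.01*-25.195 = -2.2675
  y_4 = 0.9157 - 0.01*10.9883 = 0.8058
Step 5: grad_x = 2*5*-2.2675 = -22.6755, grad_y = 2*6*0.8058 = 9.6697
  x_5 = -2.2675 - 0.01*-22.6755 = -2.0408
  y_5 = 0.8058 - 0.01*9.6697 = 0.7091
f(-2.0408, 0.7091) = 5*(-2.0408)^2 + 6*0.7091^2 = 23.8412


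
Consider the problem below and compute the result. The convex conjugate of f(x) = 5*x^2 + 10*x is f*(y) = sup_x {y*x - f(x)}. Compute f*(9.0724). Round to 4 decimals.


f*(y) = sup_x {y*x - a*x^2 - b*x} = sup_x {(y-b)*x - a*x^2}
FOC: (y - b) - 2a*x = 0 => x* = (y - b)/(2a)
x* = (9.0724 - 10)/(2*5) = -0.0928
f*(9.0724) = (y-b)^2/(4a) = (9.0724 - 10)^2/(4*5)
= 0.8604/20 = 0.043


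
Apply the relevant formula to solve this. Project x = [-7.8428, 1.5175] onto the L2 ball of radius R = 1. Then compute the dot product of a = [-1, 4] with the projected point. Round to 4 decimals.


Step 1: Compute ||x|| (intermediates to 6 decimals).
||x|| = sqrt((-7.8428)^2 + 1.5175^2) = 7.988261
Step 2: Project.
Since ||x|| > R, scale = R/||x|| = 1/7.988261 = 0.125184, proj(x) = scale * x
proj(x) = [-0.981793, 0.189967]
Step 3: Dot product.
a^T * proj(x) = -1*(-0.981793) + 4*0.189967 = 1.7417


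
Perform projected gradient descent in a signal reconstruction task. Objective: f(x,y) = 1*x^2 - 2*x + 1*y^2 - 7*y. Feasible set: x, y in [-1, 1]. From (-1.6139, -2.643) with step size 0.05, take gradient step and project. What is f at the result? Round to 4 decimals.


Step 1: Compute gradient at (-1.6139, -2.643).
grad_x = 2*1*-1.6139 - 2 = -5.2278
grad_y = 2*1*-2.643 - 7 = -12.286
Step 2: Gradient step.
x_raw = -1.6139 - 0.05*-5.2278 = -1.3525
y_raw = -2.643 - 0.05*-12.286 = -2.0287
Step 3: Project onto [-1, 1].
x_proj = clip(-1.3525) = -1.0
y_proj = clip(-2.0287) = -1.0
Step 4: Evaluate f.
f(-1.0, -1.0) = 11.0


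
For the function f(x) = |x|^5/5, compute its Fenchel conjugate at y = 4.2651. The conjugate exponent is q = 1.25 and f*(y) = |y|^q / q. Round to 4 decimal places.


The conjugate exponent q satisfies 1/p + 1/q = 1.
p = 5, so q = 5/(5 - 1) = 1.25
|y|^q = 4.2651^1.25 = 6.1293
f*(4.2651) = 6.1293 / 1.25 = 4.9034


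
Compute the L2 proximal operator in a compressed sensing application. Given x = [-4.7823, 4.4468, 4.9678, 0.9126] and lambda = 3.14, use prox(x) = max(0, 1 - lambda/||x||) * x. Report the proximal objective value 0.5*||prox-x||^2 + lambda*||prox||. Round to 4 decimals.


Step 1: Compute ||x||.
||x|| = 8.2557
Step 2: Compute scaling factor.
scale = max(0, 1 - 3.14/8.2557) = 0.6197
Step 3: prox(x) = [-2.9634, 2.7555, 3.0783, 0.5655]
||prox(x)|| = 5.1157
Step 4: Proximal objective.
0.5*||prox-x||^2 = 4.9298
lambda*||prox|| = 16.0633
Total = 20.993


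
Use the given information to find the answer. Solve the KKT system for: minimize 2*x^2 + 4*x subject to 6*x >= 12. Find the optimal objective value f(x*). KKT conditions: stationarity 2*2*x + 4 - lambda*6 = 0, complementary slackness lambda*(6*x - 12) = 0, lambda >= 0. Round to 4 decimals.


Step 1: Try lambda = 0 (constraint inactive).
x_unc = -4/(2*2) = -1.0
Check: 6*-1.0 = -6.0 < 12 -- violated!
Step 2: Constraint must be active: 6*x = 12
x* = 12/6 = 2.0
lambda = (2*2*2.0 + 4)/6 = 2.0
Step 3: Compute optimal value.
f(x*) = 2*2.0^2 + 4*2.0 = 16.0


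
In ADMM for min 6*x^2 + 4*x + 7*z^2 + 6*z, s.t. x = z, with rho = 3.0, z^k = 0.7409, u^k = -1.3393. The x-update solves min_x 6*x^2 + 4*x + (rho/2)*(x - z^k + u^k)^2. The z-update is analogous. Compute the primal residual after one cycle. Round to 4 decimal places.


ADMM iteration with rho = 3.0, z^k = 0.7409, u^k = -1.3393
Step 1: x-update.
Minimize 6*x^2 + 4*x + (3.0/2)*(x - 0.7409 - 1.3393)^2
FOC: (2*6 + 3.0)*x = -4 + 3.0*(0.7409 + 1.3393)
x^{k+1} = 0.1494
Step 2: z-update.
Minimize 7*z^2 + 6*z + (3.0/2)*(0.1494 - z - 1.3393)^2
FOC: (2*7 + 3.0)*z = -6 + 3.0*(0.1494 - 1.3393)
z^{k+1} = -0.5629
Step 3: u-update.
u^{k+1} = -1.3393 + 0.1494 + 0.5629 = -0.627
Step 4: Primal residual = |0.1494 + 0.5629| = 0.7123


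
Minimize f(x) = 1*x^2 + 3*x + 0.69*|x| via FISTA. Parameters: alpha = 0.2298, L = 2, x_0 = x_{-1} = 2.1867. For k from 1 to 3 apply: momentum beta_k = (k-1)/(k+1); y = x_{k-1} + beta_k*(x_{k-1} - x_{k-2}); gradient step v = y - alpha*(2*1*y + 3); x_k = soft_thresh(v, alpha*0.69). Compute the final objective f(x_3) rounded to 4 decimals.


FISTA on f(x) = 1*x^2 + 3*x + 0.69*|x|
L = 2, alpha = 0.2298
Iteration 1: beta = 0.0, y = 2.1867 + 0.0*(2.1867 - 2.1867) = 2.1867
  grad(y) = 7.3734, v = y - alpha*grad = 0.4923
  prox(v) = soft_thresh(0.4923, 0.1586) = 0.3337
Iteration 2: beta = 0.3333, y = 0.3337 + 0.3333*(0.3337 - 2.1867) = -0.2839
  grad(y) = 2.4321, v = y - alpha*grad = -0.8428
  prox(v) = soft_thresh(-0.8428, 0.1586) = -0.6843
Iteration 3: beta = 0.5, y = -0.6843 + 0.5*(-0.6843 - 0.3337) = -1.1933
  grad(y) = 0.6135, v = y - alpha*grad = -1.3342
  prox(v) = soft_thresh(-1.3342, 0.1586) = -1.1757
f(x_3) = 1*(-1.1757)^2 + 3*(-1.1757) + 0.69*|-1.1757| = -1.3336


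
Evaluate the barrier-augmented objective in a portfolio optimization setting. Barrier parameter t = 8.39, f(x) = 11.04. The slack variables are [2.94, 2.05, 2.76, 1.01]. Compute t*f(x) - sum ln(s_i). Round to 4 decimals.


Step 1: Compute log-barrier.
ln values: [1.0784, 0.7178, 1.0152, 0.01]
phi = -(1.0784 + 0.7178 + 1.0152 + 0.01) = -2.8214
Step 2: Compute augmented objective.
t*f(x) = 8.39*11.04 = 92.6256
Total = 92.6256 - 2.8214 = 89.8042


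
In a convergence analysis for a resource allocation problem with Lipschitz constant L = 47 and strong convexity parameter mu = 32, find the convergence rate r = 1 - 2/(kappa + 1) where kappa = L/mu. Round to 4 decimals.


Step 1: Compute the condition number.
kappa = L/mu = 47/32 = 1.4688
Step 2: Compute the convergence rate.
r = 1 - 2/(kappa + 1) = 1 - 2*mu/(L + mu) = (L - mu)/(L + mu) = 15/79 = 0.1899
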